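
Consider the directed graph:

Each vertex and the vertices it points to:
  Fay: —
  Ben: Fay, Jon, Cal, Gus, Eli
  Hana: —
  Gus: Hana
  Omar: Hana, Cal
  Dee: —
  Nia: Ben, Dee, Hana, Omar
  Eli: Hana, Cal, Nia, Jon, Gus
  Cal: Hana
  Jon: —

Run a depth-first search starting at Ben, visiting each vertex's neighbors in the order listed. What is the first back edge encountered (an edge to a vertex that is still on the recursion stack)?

DFS from Ben (visiting each vertex's neighbors in the order listed); mark gray on enter, black on exit:
Ben gray
  Fay gray
  Fay black
  Jon gray
  Jon black
  Cal gray
    Hana gray
    Hana black
  Cal black
  Gus gray
    Gus→Hana: Hana black — skip
  Gus black
  Eli gray
    Eli→Hana: Hana black — skip
    Eli→Cal: Cal black — skip
    Nia gray
      Nia→Ben: Ben is gray → back edge
First back edge: Nia → Ben.

Nia→Ben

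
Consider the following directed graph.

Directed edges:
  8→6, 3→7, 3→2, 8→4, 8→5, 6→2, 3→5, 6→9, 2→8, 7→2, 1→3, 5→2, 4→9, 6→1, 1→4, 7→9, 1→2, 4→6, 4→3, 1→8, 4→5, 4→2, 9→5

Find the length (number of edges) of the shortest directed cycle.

3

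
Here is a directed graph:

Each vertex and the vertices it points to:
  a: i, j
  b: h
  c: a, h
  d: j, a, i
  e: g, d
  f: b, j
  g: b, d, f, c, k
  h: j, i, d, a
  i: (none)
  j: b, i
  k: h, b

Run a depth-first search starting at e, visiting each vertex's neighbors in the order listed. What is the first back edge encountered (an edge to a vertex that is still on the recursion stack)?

j->b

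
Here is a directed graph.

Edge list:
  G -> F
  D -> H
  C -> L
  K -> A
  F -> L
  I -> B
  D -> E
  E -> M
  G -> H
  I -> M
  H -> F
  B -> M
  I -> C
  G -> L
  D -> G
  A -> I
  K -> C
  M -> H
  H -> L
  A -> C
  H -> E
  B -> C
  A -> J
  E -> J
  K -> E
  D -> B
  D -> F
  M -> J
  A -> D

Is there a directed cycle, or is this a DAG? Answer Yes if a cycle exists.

Yes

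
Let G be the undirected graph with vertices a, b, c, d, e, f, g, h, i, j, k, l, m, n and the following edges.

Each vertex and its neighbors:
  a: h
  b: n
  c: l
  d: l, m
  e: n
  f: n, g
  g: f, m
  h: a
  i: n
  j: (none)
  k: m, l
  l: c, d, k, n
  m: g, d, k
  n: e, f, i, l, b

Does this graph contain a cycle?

DFS, tracking each vertex's parent; an edge to a visited non-parent vertex closes a cycle.
Start from d:
visit d (parent –)
  visit l (parent d)
    visit c (parent l)
      c–l: parent, skip
    l–d: parent, skip
    visit k (parent l)
      visit m (parent k)
        visit g (parent m)
          visit f (parent g)
            visit n (parent f)
              visit e (parent n)
                e–n: parent, skip
              n–f: parent, skip
              visit i (parent n)
                i–n: parent, skip
              n–l: l visited and ≠ parent → cycle
Cycle: l – k – m – g – f – n – l.

Yes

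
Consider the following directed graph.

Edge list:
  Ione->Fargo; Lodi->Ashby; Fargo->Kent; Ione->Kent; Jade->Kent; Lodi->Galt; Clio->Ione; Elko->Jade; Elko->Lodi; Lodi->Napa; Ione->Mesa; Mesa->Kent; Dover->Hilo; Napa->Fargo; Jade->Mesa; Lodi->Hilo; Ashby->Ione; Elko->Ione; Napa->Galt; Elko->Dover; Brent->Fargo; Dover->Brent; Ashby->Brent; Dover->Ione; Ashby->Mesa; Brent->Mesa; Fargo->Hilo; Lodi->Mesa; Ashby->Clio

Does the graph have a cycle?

DFS with white/gray/black marking, starting from Napa:
Napa gray
  Galt gray
  Galt black
  Fargo gray
    Hilo gray
    Hilo black
    Kent gray
    Kent black
  Fargo black
Napa black
Dover gray
  Brent gray
    Brent→Fargo: Fargo black — skip
    Mesa gray
      Mesa→Kent: Kent black — skip
    Mesa black
  Brent black
  Ione gray
    Ione→Kent: Kent black — skip
    Ione→Fargo: Fargo black — skip
    Ione→Mesa: Mesa black — skip
  Ione black
  Dover→Hilo: Hilo black — skip
Dover black
Ashby gray
  Ashby→Brent: Brent black — skip
  Ashby→Mesa: Mesa black — skip
  Clio gray
    Clio→Ione: Ione black — skip
  Clio black
  Ashby→Ione: Ione black — skip
Ashby black
Jade gray
  Jade→Mesa: Mesa black — skip
  Jade→Kent: Kent black — skip
Jade black
Lodi gray
  Lodi→Galt: Galt black — skip
  Lodi→Mesa: Mesa black — skip
  Lodi→Hilo: Hilo black — skip
  Lodi→Ashby: Ashby black — skip
  Lodi→Napa: Napa black — skip
Lodi black
Elko gray
  Elko→Ione: Ione black — skip
  Elko→Dover: Dover black — skip
  Elko→Jade: Jade black — skip
  Elko→Lodi: Lodi black — skip
Elko black
Every edge goes to a white or black vertex — no back edge, so the graph is acyclic.

No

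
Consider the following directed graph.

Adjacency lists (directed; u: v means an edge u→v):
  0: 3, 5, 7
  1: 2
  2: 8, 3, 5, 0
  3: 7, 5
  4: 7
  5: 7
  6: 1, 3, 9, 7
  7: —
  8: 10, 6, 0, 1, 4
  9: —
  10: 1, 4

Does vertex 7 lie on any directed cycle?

7 lies on a cycle iff there is a path from 7 back to itself.
Exploring from 7, it never reaches itself; equivalently, its strongly connected component is a singleton.

No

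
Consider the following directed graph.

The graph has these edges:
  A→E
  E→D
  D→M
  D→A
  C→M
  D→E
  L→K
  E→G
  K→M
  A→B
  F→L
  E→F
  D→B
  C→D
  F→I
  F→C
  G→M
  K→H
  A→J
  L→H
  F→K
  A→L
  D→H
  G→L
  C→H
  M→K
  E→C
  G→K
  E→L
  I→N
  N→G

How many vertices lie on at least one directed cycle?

A vertex is on a directed cycle iff it belongs to a strongly connected component of size ≥ 2 (or has a self-loop).
The vertices on cycles are {A, C, D, E, F, K, M} — 7 in total.

7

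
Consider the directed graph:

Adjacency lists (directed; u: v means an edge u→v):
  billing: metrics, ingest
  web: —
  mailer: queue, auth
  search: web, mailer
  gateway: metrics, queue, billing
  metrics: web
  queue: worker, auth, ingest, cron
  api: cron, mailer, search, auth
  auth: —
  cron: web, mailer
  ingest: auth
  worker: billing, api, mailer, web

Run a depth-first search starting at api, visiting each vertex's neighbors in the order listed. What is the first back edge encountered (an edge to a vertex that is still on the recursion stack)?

DFS from api (visiting each vertex's neighbors in the order listed); mark gray on enter, black on exit:
api gray
  cron gray
    web gray
    web black
    mailer gray
      queue gray
        worker gray
          billing gray
            metrics gray
              metrics→web: web black — skip
            metrics black
            ingest gray
              auth gray
              auth black
            ingest black
          billing black
          worker→api: api is gray → back edge
First back edge: worker → api.

worker→api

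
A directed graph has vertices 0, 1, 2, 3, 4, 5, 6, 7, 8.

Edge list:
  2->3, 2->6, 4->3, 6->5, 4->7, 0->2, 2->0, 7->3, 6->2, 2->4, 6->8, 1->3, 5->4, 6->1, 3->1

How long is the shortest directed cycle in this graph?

2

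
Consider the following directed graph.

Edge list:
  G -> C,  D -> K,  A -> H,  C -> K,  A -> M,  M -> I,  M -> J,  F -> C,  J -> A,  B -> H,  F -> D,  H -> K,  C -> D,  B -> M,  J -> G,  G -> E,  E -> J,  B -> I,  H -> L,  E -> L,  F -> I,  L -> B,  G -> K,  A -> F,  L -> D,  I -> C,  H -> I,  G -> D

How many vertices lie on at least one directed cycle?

A vertex is on a directed cycle iff it belongs to a strongly connected component of size ≥ 2 (or has a self-loop).
The vertices on cycles are {A, B, E, G, H, J, L, M} — 8 in total.

8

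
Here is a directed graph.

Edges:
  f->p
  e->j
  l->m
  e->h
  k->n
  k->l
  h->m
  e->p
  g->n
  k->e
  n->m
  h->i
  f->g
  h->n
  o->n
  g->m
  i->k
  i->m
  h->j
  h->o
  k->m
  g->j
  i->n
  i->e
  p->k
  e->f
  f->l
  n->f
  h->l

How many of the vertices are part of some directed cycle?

9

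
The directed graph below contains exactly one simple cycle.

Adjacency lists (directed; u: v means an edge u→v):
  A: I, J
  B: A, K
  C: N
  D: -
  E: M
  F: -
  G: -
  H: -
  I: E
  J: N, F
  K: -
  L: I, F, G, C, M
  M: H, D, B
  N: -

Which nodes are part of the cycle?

A, B, E, I, M

DFS with gray/black marking from M:
M gray
  H gray
  H black
  D gray
  D black
  B gray
    A gray
      I gray
        E gray
          E→M: M is gray → back edge
Back edge closes the cycle M → B → A → I → E → M; its vertices are {A, B, E, I, M}.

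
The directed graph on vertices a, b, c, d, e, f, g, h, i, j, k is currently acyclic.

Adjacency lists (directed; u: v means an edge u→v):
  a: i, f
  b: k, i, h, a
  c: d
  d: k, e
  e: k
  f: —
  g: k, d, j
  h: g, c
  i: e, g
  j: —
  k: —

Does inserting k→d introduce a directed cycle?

Adding k→d creates a cycle iff d can already reach k.
Path from d: d → k.
So d → … → k → d is a cycle.

Yes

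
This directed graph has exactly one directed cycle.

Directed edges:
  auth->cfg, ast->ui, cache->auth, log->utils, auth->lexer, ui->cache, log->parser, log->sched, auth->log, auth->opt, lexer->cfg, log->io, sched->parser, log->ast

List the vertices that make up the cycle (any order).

ui, ast, log, auth, cache

DFS with gray/black marking from cache:
cache gray
  auth gray
    opt gray
    opt black
    log gray
      utils gray
      utils black
      parser gray
      parser black
      ast gray
        ui gray
          ui→cache: cache is gray → back edge
Back edge closes the cycle cache → auth → log → ast → ui → cache; its vertices are {ui, ast, log, auth, cache}.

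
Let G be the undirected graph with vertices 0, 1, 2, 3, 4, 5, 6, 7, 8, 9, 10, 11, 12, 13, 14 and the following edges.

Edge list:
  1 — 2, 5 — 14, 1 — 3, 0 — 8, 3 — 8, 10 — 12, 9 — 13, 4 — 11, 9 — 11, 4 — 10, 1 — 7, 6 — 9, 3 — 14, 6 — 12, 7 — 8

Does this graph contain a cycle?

DFS, tracking each vertex's parent; an edge to a visited non-parent vertex closes a cycle.
Start from 1:
visit 1 (parent –)
  visit 3 (parent 1)
    3–1: parent, skip
    visit 14 (parent 3)
      14–3: parent, skip
      visit 5 (parent 14)
        5–14: parent, skip
    visit 8 (parent 3)
      visit 7 (parent 8)
        7–1: 1 visited and ≠ parent → cycle
Cycle: 1 – 3 – 8 – 7 – 1.

Yes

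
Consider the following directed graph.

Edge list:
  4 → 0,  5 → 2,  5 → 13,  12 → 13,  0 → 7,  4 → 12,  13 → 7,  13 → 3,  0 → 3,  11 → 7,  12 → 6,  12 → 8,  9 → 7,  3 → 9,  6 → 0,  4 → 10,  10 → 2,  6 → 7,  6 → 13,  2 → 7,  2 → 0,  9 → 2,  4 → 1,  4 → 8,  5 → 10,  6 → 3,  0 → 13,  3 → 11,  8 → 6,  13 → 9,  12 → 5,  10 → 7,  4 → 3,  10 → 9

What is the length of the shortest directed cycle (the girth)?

4

For each vertex v, BFS finds the shortest path from v back to v.
The shortest such closed walk is 0 → 13 → 9 → 2 → 0, length 4.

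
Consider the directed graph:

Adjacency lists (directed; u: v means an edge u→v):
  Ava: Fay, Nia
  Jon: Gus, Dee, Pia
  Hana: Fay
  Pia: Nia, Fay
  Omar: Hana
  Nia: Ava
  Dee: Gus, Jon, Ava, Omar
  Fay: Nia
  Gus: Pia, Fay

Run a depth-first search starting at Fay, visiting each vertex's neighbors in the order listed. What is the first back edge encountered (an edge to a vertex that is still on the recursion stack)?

Ava->Fay

DFS from Fay (visiting each vertex's neighbors in the order listed); mark gray on enter, black on exit:
Fay gray
  Nia gray
    Ava gray
      Ava→Fay: Fay is gray → back edge
First back edge: Ava → Fay.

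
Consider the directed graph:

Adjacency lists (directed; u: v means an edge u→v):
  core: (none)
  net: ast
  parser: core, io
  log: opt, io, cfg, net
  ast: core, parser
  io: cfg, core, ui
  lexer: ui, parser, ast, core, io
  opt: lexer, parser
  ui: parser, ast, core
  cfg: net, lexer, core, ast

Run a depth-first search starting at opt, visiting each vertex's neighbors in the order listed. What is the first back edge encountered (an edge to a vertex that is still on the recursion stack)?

DFS from opt (visiting each vertex's neighbors in the order listed); mark gray on enter, black on exit:
opt gray
  lexer gray
    ui gray
      parser gray
        core gray
        core black
        io gray
          cfg gray
            net gray
              ast gray
                ast→core: core black — skip
                ast→parser: parser is gray → back edge
First back edge: ast → parser.

ast→parser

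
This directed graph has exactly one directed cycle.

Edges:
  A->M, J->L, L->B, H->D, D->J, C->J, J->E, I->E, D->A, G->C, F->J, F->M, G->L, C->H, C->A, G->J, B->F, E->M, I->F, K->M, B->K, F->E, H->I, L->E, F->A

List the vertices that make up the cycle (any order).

B, F, J, L

DFS with gray/black marking from L:
L gray
  B gray
    K gray
      M gray
      M black
    K black
    F gray
      J gray
        J→L: L is gray → back edge
Back edge closes the cycle L → B → F → J → L; its vertices are {B, F, J, L}.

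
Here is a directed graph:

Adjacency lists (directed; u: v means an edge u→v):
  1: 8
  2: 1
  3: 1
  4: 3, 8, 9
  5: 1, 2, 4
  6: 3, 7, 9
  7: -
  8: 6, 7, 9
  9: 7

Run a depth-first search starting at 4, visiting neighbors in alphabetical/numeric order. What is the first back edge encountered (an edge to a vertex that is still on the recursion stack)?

DFS from 4 (visiting neighbors in alphabetical/numeric order); mark gray on enter, black on exit:
4 gray
  3 gray
    1 gray
      8 gray
        6 gray
          6→3: 3 is gray → back edge
First back edge: 6 → 3.

6→3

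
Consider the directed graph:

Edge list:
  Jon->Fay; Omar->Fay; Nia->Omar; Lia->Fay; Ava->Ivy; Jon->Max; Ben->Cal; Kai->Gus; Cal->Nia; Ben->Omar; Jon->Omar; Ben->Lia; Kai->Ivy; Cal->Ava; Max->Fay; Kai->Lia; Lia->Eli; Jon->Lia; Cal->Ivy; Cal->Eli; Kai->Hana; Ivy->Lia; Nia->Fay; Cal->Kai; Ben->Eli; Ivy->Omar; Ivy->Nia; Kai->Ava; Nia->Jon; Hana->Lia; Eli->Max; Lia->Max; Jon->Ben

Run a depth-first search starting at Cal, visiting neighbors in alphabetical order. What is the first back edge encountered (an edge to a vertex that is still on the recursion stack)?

Ben→Cal

DFS from Cal (visiting neighbors in alphabetical order); mark gray on enter, black on exit:
Cal gray
  Ava gray
    Ivy gray
      Lia gray
        Eli gray
          Max gray
            Fay gray
            Fay black
          Max black
        Eli black
        Lia→Fay: Fay black — skip
        Lia→Max: Max black — skip
      Lia black
      Nia gray
        Nia→Fay: Fay black — skip
        Jon gray
          Ben gray
            Ben→Cal: Cal is gray → back edge
First back edge: Ben → Cal.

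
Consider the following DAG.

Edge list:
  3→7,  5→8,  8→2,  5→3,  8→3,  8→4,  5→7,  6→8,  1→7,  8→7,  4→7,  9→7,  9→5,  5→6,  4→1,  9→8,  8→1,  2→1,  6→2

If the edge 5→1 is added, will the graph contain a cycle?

No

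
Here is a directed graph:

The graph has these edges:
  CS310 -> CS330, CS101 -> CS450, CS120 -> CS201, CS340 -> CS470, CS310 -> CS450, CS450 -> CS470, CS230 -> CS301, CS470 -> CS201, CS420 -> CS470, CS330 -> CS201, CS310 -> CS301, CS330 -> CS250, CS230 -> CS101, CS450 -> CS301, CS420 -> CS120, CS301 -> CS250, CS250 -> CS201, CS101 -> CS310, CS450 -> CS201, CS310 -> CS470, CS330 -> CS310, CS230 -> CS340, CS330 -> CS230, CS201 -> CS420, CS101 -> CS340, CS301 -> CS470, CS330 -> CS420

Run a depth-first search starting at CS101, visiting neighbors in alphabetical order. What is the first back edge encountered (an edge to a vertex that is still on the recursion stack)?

CS120→CS201

DFS from CS101 (visiting neighbors in alphabetical order); mark gray on enter, black on exit:
CS101 gray
  CS310 gray
    CS301 gray
      CS250 gray
        CS201 gray
          CS420 gray
            CS120 gray
              CS120→CS201: CS201 is gray → back edge
First back edge: CS120 → CS201.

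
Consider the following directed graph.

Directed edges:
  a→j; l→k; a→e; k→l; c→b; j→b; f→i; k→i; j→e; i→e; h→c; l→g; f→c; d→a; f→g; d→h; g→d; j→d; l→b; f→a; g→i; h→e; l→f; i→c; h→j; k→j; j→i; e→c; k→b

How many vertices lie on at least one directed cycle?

6

A vertex is on a directed cycle iff it belongs to a strongly connected component of size ≥ 2 (or has a self-loop).
The vertices on cycles are {a, d, h, j, k, l} — 6 in total.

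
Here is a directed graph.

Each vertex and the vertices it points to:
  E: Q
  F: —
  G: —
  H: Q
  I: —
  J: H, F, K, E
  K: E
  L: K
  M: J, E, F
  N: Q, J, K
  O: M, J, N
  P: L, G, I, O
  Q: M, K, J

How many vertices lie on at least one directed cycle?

A vertex is on a directed cycle iff it belongs to a strongly connected component of size ≥ 2 (or has a self-loop).
The vertices on cycles are {E, H, J, K, M, Q} — 6 in total.

6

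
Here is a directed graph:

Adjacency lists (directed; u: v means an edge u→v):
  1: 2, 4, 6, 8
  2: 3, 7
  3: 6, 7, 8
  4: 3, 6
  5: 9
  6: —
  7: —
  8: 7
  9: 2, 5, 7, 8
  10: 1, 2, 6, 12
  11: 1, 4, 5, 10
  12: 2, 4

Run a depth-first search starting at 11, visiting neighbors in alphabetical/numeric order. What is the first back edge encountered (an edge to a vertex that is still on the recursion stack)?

9->5

DFS from 11 (visiting neighbors in alphabetical/numeric order); mark gray on enter, black on exit:
11 gray
  1 gray
    2 gray
      3 gray
        6 gray
        6 black
        7 gray
        7 black
        8 gray
          8→7: 7 black — skip
        8 black
      3 black
      2→7: 7 black — skip
    2 black
    4 gray
      4→3: 3 black — skip
      4→6: 6 black — skip
    4 black
    1→6: 6 black — skip
    1→8: 8 black — skip
  1 black
  11→4: 4 black — skip
  5 gray
    9 gray
      9→2: 2 black — skip
      9→5: 5 is gray → back edge
First back edge: 9 → 5.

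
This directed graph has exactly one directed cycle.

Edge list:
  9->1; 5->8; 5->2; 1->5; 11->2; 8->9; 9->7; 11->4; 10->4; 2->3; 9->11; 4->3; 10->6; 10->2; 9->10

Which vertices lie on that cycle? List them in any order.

1, 5, 8, 9

DFS with gray/black marking from 9:
9 gray
  10 gray
    4 gray
      3 gray
      3 black
    4 black
    6 gray
    6 black
    2 gray
      2→3: 3 black — skip
    2 black
  10 black
  1 gray
    5 gray
      8 gray
        8→9: 9 is gray → back edge
Back edge closes the cycle 9 → 1 → 5 → 8 → 9; its vertices are {1, 5, 8, 9}.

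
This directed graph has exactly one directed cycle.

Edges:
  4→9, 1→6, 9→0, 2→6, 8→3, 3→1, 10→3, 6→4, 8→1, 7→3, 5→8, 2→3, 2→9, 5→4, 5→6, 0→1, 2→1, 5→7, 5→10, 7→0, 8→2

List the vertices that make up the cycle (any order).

DFS with gray/black marking from 4:
4 gray
  9 gray
    0 gray
      1 gray
        6 gray
          6→4: 4 is gray → back edge
Back edge closes the cycle 4 → 9 → 0 → 1 → 6 → 4; its vertices are {0, 1, 4, 6, 9}.

0, 1, 4, 6, 9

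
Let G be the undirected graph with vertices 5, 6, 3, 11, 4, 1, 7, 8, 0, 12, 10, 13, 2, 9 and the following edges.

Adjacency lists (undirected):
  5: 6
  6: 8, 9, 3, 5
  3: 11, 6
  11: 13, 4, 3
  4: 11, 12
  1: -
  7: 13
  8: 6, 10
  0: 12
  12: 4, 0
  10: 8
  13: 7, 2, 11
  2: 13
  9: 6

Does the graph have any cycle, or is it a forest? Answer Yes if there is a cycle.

DFS, tracking each vertex's parent; an edge to a visited non-parent vertex closes a cycle.
Start from 8:
visit 8 (parent –)
  visit 6 (parent 8)
    6–8: parent, skip
    visit 9 (parent 6)
      9–6: parent, skip
    visit 3 (parent 6)
      visit 11 (parent 3)
        visit 13 (parent 11)
          visit 7 (parent 13)
            7–13: parent, skip
          visit 2 (parent 13)
            2–13: parent, skip
          13–11: parent, skip
        visit 4 (parent 11)
          4–11: parent, skip
          visit 12 (parent 4)
            12–4: parent, skip
            visit 0 (parent 12)
              0–12: parent, skip
        11–3: parent, skip
      3–6: parent, skip
    visit 5 (parent 6)
      5–6: parent, skip
  visit 10 (parent 8)
    10–8: parent, skip
visit 1 (parent –)
No non-parent visited neighbor found — the graph is a forest.

No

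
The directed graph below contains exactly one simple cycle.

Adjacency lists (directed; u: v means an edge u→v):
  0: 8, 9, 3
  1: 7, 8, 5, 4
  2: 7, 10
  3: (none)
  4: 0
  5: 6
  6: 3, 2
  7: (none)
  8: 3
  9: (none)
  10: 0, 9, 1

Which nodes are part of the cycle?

1, 2, 5, 6, 10

DFS with gray/black marking from 2:
2 gray
  7 gray
  7 black
  10 gray
    0 gray
      8 gray
        3 gray
        3 black
      8 black
      9 gray
      9 black
      0→3: 3 black — skip
    0 black
    10→9: 9 black — skip
    1 gray
      1→7: 7 black — skip
      1→8: 8 black — skip
      5 gray
        6 gray
          6→3: 3 black — skip
          6→2: 2 is gray → back edge
Back edge closes the cycle 2 → 10 → 1 → 5 → 6 → 2; its vertices are {1, 2, 5, 6, 10}.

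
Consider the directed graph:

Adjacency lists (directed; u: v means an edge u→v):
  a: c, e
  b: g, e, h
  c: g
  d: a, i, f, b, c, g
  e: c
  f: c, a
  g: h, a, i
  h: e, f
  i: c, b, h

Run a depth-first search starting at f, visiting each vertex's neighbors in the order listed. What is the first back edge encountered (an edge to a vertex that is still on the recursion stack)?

e->c

DFS from f (visiting each vertex's neighbors in the order listed); mark gray on enter, black on exit:
f gray
  c gray
    g gray
      h gray
        e gray
          e→c: c is gray → back edge
First back edge: e → c.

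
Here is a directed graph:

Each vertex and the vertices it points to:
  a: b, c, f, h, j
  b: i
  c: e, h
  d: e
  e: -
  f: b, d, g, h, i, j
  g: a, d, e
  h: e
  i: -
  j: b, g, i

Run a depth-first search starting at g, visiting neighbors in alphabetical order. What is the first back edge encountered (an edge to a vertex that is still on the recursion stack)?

f->g

DFS from g (visiting neighbors in alphabetical order); mark gray on enter, black on exit:
g gray
  a gray
    b gray
      i gray
      i black
    b black
    c gray
      e gray
      e black
      h gray
        h→e: e black — skip
      h black
    c black
    f gray
      f→b: b black — skip
      d gray
        d→e: e black — skip
      d black
      f→g: g is gray → back edge
First back edge: f → g.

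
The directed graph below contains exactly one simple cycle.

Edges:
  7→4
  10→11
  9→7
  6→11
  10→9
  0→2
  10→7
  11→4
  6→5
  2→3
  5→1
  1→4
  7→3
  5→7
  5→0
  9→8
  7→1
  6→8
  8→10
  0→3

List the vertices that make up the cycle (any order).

8, 9, 10

DFS with gray/black marking from 8:
8 gray
  10 gray
    7 gray
      4 gray
      4 black
      3 gray
      3 black
      1 gray
        1→4: 4 black — skip
      1 black
    7 black
    9 gray
      9→8: 8 is gray → back edge
Back edge closes the cycle 8 → 10 → 9 → 8; its vertices are {8, 9, 10}.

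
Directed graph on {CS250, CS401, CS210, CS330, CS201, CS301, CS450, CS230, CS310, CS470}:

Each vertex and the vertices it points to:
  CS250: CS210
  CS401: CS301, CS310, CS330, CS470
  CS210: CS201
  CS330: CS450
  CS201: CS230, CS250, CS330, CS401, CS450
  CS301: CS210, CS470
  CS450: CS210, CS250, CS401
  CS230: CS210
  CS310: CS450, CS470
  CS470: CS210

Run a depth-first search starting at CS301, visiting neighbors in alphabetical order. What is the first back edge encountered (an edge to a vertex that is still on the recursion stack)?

DFS from CS301 (visiting neighbors in alphabetical order); mark gray on enter, black on exit:
CS301 gray
  CS210 gray
    CS201 gray
      CS230 gray
        CS230→CS210: CS210 is gray → back edge
First back edge: CS230 → CS210.

CS230->CS210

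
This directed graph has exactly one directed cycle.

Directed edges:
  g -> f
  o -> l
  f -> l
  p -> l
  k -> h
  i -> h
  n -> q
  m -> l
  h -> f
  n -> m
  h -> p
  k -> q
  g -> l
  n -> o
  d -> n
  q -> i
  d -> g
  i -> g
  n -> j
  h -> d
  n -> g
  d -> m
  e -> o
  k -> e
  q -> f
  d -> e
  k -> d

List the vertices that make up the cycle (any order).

d, h, i, n, q

DFS with gray/black marking from d:
d gray
  m gray
    l gray
    l black
  m black
  g gray
    g→l: l black — skip
    f gray
      f→l: l black — skip
    f black
  g black
  n gray
    j gray
    j black
    n→m: m black — skip
    o gray
      o→l: l black — skip
    o black
    n→g: g black — skip
    q gray
      i gray
        h gray
          p gray
            p→l: l black — skip
          p black
          h→d: d is gray → back edge
Back edge closes the cycle d → n → q → i → h → d; its vertices are {d, h, i, n, q}.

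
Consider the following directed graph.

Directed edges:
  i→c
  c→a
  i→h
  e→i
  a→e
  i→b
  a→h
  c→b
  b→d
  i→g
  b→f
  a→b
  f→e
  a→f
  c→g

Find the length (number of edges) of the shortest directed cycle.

For each vertex v, BFS finds the shortest path from v back to v.
The shortest such closed walk is c → a → e → i → c, length 4.

4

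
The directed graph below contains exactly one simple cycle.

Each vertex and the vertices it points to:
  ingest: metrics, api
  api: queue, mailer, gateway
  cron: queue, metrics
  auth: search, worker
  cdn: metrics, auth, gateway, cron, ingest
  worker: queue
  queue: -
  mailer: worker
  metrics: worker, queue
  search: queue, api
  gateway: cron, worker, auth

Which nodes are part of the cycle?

api, auth, search, gateway

DFS with gray/black marking from gateway:
gateway gray
  cron gray
    queue gray
    queue black
    metrics gray
      worker gray
        worker→queue: queue black — skip
      worker black
      metrics→queue: queue black — skip
    metrics black
  cron black
  gateway→worker: worker black — skip
  auth gray
    search gray
      search→queue: queue black — skip
      api gray
        api→queue: queue black — skip
        mailer gray
          mailer→worker: worker black — skip
        mailer black
        api→gateway: gateway is gray → back edge
Back edge closes the cycle gateway → auth → search → api → gateway; its vertices are {api, auth, search, gateway}.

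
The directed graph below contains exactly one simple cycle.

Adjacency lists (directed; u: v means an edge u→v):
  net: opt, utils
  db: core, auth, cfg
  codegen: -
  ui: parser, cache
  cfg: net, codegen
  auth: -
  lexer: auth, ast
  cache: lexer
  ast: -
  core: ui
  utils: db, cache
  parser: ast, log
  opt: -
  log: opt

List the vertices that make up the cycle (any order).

db, cfg, net, utils

DFS with gray/black marking from db:
db gray
  core gray
    ui gray
      parser gray
        ast gray
        ast black
        log gray
          opt gray
          opt black
        log black
      parser black
      cache gray
        lexer gray
          auth gray
          auth black
          lexer→ast: ast black — skip
        lexer black
      cache black
    ui black
  core black
  db→auth: auth black — skip
  cfg gray
    net gray
      net→opt: opt black — skip
      utils gray
        utils→db: db is gray → back edge
Back edge closes the cycle db → cfg → net → utils → db; its vertices are {db, cfg, net, utils}.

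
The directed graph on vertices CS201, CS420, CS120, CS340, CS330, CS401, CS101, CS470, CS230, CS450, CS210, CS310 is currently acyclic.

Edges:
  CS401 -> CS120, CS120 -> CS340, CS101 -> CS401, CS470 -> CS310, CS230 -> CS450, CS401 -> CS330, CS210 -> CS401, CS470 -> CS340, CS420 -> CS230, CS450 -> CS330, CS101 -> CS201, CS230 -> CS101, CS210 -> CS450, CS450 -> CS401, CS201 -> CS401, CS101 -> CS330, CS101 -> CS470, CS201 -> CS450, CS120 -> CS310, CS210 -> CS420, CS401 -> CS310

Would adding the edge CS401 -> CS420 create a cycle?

Yes

Adding CS401→CS420 creates a cycle iff CS420 can already reach CS401.
Path from CS420: CS420 → CS230 → CS101 → CS401.
So CS420 → … → CS401 → CS420 is a cycle.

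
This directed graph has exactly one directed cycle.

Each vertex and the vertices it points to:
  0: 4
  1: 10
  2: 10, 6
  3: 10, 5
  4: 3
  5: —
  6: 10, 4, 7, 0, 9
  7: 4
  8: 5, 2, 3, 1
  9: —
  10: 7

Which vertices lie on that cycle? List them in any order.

DFS with gray/black marking from 3:
3 gray
  10 gray
    7 gray
      4 gray
        4→3: 3 is gray → back edge
Back edge closes the cycle 3 → 10 → 7 → 4 → 3; its vertices are {3, 4, 7, 10}.

3, 4, 7, 10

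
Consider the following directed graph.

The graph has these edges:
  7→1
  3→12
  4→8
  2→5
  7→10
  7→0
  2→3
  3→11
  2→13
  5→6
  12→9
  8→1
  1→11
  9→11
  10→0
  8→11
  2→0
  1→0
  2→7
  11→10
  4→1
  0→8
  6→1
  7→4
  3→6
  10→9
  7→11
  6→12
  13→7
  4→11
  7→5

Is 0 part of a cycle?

Yes

0 is on a cycle iff 0 can reach itself via ≥1 edge.
0 → 8 → 1 → 0 — yes.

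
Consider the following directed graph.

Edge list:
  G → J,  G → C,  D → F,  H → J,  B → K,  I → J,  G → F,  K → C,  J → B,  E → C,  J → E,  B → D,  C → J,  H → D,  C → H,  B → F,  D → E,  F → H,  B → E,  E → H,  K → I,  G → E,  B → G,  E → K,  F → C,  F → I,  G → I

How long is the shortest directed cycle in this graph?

For each vertex v, BFS finds the shortest path from v back to v.
The shortest such closed walk is B → G → J → B, length 3.

3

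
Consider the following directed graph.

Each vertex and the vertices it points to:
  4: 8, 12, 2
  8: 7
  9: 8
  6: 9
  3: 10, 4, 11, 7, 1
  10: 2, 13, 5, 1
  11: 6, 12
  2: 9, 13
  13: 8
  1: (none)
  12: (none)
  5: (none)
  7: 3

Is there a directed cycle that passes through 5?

5 lies on a cycle iff there is a path from 5 back to itself.
Exploring from 5, it never reaches itself; equivalently, its strongly connected component is a singleton.

No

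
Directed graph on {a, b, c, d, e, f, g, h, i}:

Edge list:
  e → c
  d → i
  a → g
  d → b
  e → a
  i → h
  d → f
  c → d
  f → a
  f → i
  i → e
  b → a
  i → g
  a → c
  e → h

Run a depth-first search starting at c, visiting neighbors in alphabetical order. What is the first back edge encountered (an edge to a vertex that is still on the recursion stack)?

a→c

DFS from c (visiting neighbors in alphabetical order); mark gray on enter, black on exit:
c gray
  d gray
    b gray
      a gray
        a→c: c is gray → back edge
First back edge: a → c.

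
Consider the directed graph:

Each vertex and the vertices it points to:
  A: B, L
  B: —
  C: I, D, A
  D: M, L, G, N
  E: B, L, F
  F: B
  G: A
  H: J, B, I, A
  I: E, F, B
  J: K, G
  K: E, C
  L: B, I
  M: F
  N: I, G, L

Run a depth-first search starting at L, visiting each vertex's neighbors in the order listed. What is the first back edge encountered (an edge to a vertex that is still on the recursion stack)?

E->L

DFS from L (visiting each vertex's neighbors in the order listed); mark gray on enter, black on exit:
L gray
  B gray
  B black
  I gray
    E gray
      E→B: B black — skip
      E→L: L is gray → back edge
First back edge: E → L.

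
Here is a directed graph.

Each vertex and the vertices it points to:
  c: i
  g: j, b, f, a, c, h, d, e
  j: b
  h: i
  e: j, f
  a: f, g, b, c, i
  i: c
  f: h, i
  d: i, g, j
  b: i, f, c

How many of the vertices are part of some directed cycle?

5

A vertex is on a directed cycle iff it belongs to a strongly connected component of size ≥ 2 (or has a self-loop).
The vertices on cycles are {a, c, d, g, i} — 5 in total.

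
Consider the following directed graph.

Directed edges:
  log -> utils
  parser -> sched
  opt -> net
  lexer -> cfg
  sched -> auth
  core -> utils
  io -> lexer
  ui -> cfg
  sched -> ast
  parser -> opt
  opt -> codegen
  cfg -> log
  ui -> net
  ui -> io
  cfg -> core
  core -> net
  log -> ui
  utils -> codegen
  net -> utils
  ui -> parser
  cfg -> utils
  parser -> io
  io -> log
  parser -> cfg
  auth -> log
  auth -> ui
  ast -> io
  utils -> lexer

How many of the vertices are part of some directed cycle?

13

A vertex is on a directed cycle iff it belongs to a strongly connected component of size ≥ 2 (or has a self-loop).
The vertices on cycles are {io, ui, ast, cfg, log, net, opt, auth, core, lexer, sched, utils, parser} — 13 in total.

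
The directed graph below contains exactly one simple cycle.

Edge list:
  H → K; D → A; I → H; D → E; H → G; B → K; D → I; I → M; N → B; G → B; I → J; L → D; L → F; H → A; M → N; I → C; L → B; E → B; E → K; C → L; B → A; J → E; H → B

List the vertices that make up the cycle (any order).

C, D, I, L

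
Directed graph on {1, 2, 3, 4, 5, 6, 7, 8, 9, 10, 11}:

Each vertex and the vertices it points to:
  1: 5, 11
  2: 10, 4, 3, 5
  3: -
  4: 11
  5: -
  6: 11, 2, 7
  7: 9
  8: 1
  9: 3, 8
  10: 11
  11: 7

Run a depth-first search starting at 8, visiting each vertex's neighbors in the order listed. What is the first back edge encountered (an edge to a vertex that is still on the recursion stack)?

9->8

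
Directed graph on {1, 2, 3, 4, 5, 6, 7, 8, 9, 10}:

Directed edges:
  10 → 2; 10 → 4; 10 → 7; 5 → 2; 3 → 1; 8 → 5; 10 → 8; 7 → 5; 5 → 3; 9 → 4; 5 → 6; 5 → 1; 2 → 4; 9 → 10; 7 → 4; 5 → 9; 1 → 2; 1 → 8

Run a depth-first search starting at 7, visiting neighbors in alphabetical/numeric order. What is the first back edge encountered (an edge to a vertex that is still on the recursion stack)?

8→5

DFS from 7 (visiting neighbors in alphabetical/numeric order); mark gray on enter, black on exit:
7 gray
  4 gray
  4 black
  5 gray
    1 gray
      2 gray
        2→4: 4 black — skip
      2 black
      8 gray
        8→5: 5 is gray → back edge
First back edge: 8 → 5.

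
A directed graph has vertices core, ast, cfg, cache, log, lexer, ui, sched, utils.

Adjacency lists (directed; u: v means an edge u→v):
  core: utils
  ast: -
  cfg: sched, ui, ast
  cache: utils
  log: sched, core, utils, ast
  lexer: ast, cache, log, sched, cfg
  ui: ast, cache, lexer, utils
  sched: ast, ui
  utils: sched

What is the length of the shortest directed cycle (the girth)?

3

For each vertex v, BFS finds the shortest path from v back to v.
The shortest such closed walk is lexer → sched → ui → lexer, length 3.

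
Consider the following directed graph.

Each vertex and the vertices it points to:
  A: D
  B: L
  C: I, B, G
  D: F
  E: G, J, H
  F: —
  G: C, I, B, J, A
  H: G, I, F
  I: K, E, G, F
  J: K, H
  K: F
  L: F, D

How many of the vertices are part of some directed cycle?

6

A vertex is on a directed cycle iff it belongs to a strongly connected component of size ≥ 2 (or has a self-loop).
The vertices on cycles are {C, E, G, H, I, J} — 6 in total.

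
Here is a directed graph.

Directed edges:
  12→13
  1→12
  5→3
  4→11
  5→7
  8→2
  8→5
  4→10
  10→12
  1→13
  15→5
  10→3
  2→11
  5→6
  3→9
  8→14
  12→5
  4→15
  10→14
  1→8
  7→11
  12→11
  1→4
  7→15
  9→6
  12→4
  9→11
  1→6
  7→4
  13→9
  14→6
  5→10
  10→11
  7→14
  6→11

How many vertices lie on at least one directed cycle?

6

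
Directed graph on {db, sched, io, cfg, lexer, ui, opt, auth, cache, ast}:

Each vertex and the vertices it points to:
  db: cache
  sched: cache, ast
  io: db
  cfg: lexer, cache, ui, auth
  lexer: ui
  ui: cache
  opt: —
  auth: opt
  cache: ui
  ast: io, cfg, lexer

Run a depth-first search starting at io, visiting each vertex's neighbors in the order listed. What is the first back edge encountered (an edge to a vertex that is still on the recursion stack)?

ui→cache

DFS from io (visiting each vertex's neighbors in the order listed); mark gray on enter, black on exit:
io gray
  db gray
    cache gray
      ui gray
        ui→cache: cache is gray → back edge
First back edge: ui → cache.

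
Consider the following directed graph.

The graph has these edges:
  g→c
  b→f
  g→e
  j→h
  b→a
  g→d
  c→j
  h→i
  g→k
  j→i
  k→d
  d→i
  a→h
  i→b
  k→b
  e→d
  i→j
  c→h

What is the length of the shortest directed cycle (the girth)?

2

For each vertex v, BFS finds the shortest path from v back to v.
The shortest such closed walk is j → i → j, length 2.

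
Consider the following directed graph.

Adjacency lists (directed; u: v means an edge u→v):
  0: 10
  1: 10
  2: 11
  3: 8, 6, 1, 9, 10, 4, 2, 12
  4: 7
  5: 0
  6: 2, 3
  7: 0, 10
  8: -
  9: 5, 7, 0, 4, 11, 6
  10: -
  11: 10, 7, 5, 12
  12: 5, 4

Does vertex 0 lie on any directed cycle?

0 lies on a cycle iff there is a path from 0 back to itself.
Exploring from 0, it never reaches itself; equivalently, its strongly connected component is a singleton.

No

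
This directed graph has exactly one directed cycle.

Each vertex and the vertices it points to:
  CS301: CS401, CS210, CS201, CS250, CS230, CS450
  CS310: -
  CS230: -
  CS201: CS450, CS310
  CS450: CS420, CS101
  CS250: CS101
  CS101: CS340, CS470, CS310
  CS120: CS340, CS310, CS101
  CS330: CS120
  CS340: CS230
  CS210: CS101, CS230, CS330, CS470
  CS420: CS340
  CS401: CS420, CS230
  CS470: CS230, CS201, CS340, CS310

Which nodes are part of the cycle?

DFS with gray/black marking from CS201:
CS201 gray
  CS450 gray
    CS420 gray
      CS340 gray
        CS230 gray
        CS230 black
      CS340 black
    CS420 black
    CS101 gray
      CS101→CS340: CS340 black — skip
      CS470 gray
        CS470→CS230: CS230 black — skip
        CS470→CS201: CS201 is gray → back edge
Back edge closes the cycle CS201 → CS450 → CS101 → CS470 → CS201; its vertices are {CS101, CS201, CS450, CS470}.

CS101, CS201, CS450, CS470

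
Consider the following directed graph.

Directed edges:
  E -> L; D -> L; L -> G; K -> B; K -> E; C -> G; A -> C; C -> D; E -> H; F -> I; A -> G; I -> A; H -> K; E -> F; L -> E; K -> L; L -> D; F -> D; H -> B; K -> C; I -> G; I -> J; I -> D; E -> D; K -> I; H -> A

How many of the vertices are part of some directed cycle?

A vertex is on a directed cycle iff it belongs to a strongly connected component of size ≥ 2 (or has a self-loop).
The vertices on cycles are {A, C, D, E, F, H, I, K, L} — 9 in total.

9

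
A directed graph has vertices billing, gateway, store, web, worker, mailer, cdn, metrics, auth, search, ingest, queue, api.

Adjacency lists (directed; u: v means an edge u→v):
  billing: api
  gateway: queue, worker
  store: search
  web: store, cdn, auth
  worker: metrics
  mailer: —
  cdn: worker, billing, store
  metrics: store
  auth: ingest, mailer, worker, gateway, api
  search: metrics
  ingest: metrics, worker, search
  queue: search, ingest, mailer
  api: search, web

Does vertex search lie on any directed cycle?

Yes

search is on a cycle iff search can reach itself via ≥1 edge.
search → metrics → store → search — yes.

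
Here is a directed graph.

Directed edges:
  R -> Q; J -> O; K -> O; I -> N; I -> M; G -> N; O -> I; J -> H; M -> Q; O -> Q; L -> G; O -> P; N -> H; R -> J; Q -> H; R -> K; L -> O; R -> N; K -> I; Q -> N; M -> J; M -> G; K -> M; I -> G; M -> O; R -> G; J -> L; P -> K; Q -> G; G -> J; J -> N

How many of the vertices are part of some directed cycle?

A vertex is on a directed cycle iff it belongs to a strongly connected component of size ≥ 2 (or has a self-loop).
The vertices on cycles are {G, I, J, K, L, M, O, P, Q} — 9 in total.

9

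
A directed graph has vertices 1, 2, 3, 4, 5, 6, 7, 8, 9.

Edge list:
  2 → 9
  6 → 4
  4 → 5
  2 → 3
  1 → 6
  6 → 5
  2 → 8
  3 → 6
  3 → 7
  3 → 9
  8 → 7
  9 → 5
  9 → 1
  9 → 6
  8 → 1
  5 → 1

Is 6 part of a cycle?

Yes

6 is on a cycle iff 6 can reach itself via ≥1 edge.
6 → 5 → 1 → 6 — yes.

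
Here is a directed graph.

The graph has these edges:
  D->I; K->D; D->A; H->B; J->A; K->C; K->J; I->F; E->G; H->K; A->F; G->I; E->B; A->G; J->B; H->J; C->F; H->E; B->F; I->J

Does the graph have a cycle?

Yes

DFS with white/gray/black marking, starting from B:
B gray
  F gray
  F black
B black
G gray
  I gray
    I→F: F black — skip
    J gray
      A gray
        A→G: G is gray → back edge
Back edge found, so a cycle exists: G → I → J → A → G.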